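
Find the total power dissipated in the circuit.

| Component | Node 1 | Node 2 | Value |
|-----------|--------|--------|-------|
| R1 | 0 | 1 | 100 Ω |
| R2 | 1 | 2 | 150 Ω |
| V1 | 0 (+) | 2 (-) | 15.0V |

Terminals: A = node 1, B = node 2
Nodal analysis, taking node 2 as the 0 V reference.
Source V1 fixes V_0 = 15 V.
KCL at each unknown node (sum of currents leaving = 0; resistances in Ω):
  Node 1: (V_1 - 15)/100 + (V_1 - 0)/150 = 0
Collecting terms: 0.01667 × V_1 = 0.15  =>  V_1 = 9 V
Power in each resistor, P = (ΔV)²/R:
  P_R1 = (15 - 9)²/100 = 0.36 W
  P_R2 = (9 - 0)²/150 = 0.54 W
P_total = P_R1 + P_R2 = 0.9 W

Final answer: 0.9 W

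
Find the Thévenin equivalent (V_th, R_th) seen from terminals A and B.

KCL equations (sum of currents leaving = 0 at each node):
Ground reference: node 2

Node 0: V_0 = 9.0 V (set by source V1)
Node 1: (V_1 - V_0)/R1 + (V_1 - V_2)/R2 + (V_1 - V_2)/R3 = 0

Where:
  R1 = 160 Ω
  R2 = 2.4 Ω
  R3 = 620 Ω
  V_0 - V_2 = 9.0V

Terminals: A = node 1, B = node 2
Step 1 — V_th is the open-circuit voltage V_A - V_B (nothing connected across the terminals).
Nodal analysis, taking node 2 as the 0 V reference.
Source V1 fixes V_0 = 9 V.
KCL at each unknown node (sum of currents leaving = 0; resistances in Ω):
  Node 1: (V_1 - 9)/160 + (V_1 - 0)/2.4 + (V_1 - 0)/620 = 0
Collecting terms: 0.4245 × V_1 = 0.05625  =>  V_1 = 0.1325 V
V_th = V_1 - V_2 = 0.1325 - 0 = 0.1325 V
Step 2 — R_th: zero the source — replace V1 by a short circuit (node 2 merges into node 0) — and find the resistance seen between A (node 1) and B (node 0).
Reduce the network between node 1 (A) and node 0 (B) by series/parallel combination:
  Rp1 = R1 ‖ R2 ‖ R3 (parallel, all between nodes 0 and 1) = 1/(1/160 + 1/2.4 + 1/620) = 2.356 Ω
R_th = 2.356 Ω

Final answer: V_th = 0.1325 V, R_th = 2.356 Ω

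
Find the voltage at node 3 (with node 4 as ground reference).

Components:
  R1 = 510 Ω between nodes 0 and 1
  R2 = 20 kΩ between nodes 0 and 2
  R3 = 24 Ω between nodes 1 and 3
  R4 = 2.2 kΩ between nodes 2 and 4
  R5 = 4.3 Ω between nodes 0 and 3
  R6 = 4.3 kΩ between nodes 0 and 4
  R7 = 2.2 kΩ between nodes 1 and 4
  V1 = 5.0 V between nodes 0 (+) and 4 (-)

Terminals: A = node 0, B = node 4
Nodal analysis, taking node 4 as the 0 V reference.
Source V1 fixes V_0 = 5 V.
KCL at each unknown node (sum of currents leaving = 0; resistances in Ω):
  Node 1: (V_1 - 5)/510 + (V_1 - V_3)/24 + (V_1 - 0)/2200 = 0
  Node 2: (V_2 - 5)/20000 + (V_2 - 0)/2200 = 0
  Node 3: (V_3 - V_1)/24 + (V_3 - 5)/4.3 = 0
Collecting terms (coefficients in siemens):
  0.04408·V_1 - 0.04167·V_3 = 0.009804
  0.0005045·V_2 = 0.00025
  0.2742·V_3 - 0.04167·V_1 = 1.163
Solving these 3 simultaneous equations (Gaussian elimination) gives:
  V_1 = 4.94 V, V_2 = 0.4955 V, V_3 = 4.991 V
The requested potential is V_3 = 4.991 V.

Final answer: V_3 = 4.991 V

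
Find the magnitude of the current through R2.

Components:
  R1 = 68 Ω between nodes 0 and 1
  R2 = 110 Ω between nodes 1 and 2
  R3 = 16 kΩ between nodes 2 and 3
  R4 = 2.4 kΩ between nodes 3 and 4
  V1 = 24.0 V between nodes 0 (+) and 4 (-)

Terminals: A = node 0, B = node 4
Nodal analysis, taking node 4 as the 0 V reference.
Source V1 fixes V_0 = 24 V.
KCL at each unknown node (sum of currents leaving = 0; resistances in Ω):
  Node 1: (V_1 - 24)/68 + (V_1 - V_2)/110 = 0
  Node 2: (V_2 - V_1)/110 + (V_2 - V_3)/16000 = 0
  Node 3: (V_3 - V_2)/16000 + (V_3 - 0)/2400 = 0
Collecting terms (coefficients in siemens):
  0.0238·V_1 - 0.009091·V_2 = 0.3529
  0.009153·V_2 - 0.009091·V_1 - 0.0000625·V_3 = 0
  0.0004792·V_3 - 0.0000625·V_2 = 0
Solving these 3 simultaneous equations (Gaussian elimination) gives:
  V_1 = 23.91 V, V_2 = 23.77 V, V_3 = 3.1 V
I_R2 = (V_1 - V_2)/R2 = (23.91 - 23.77)/110 = 0.001292 A
|I_R2| = 0.001292 A

Final answer: |I_R2| = 0.001292 A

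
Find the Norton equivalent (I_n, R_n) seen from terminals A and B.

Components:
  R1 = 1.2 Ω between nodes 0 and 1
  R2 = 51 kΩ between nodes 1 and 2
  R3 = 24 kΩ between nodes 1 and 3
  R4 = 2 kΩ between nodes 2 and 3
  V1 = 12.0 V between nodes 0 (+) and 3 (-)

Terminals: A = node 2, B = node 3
Find the Thévenin equivalent first; then I_n = V_th/R_th and R_n = R_th.
Step 1 — V_th is the open-circuit voltage V_A - V_B (nothing connected across the terminals).
Nodal analysis, taking node 3 as the 0 V reference.
Source V1 fixes V_0 = 12 V.
KCL at each unknown node (sum of currents leaving = 0; resistances in Ω):
  Node 1: (V_1 - 12)/1.2 + (V_1 - V_2)/51000 + (V_1 - 0)/24000 = 0
  Node 2: (V_2 - V_1)/51000 + (V_2 - 0)/2000 = 0
Collecting terms (coefficients in siemens):
  0.8334·V_1 - 0.00001961·V_2 = 10
  0.0005196·V_2 - 0.00001961·V_1 = 0
Determinant D = (0.8334)(0.0005196) - (-0.00001961)(-0.00001961) = 0.000433
V_1 = [(10)(0.0005196) - (-0.00001961)(0)]/D = 12 V
V_2 = [(0.8334)(0) - (10)(-0.00001961)]/D = 0.4528 V
V_th = V_2 - V_3 = 0.4528 - 0 = 0.4528 V
Step 2 — R_th: zero the source — replace V1 by a short circuit (node 3 merges into node 0) — and find the resistance seen between A (node 2) and B (node 0).
Reduce the network between node 2 (A) and node 0 (B) by series/parallel combination:
  Rp1 = R1 ‖ R3 (parallel, both between nodes 0 and 1) = 1/(1/1.2 + 1/24000) = 1.2 Ω
  Rs1 = R2 + Rp1 (series, joined only at node 1) = 51000 + 1.2 = 51000 Ω
  Rp2 = R4 ‖ Rs1 (parallel, both between nodes 0 and 2) = 1/(1/2000 + 1/51000) = 1925 Ω
R_th = 1.925 kΩ
I_n = V_th/R_th = 0.4528/1925 = 0.0002353 A, and R_n = R_th = 1.925 kΩ

Final answer: I_n = 0.0002353 A, R_n = 1.925 kΩ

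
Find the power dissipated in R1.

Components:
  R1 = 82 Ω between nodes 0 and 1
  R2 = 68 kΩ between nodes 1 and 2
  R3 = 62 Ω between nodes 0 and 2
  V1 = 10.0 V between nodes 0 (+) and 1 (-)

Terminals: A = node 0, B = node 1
Nodal analysis, taking node 1 as the 0 V reference.
Source V1 fixes V_0 = 10 V.
KCL at each unknown node (sum of currents leaving = 0; resistances in Ω):
  Node 2: (V_2 - 0)/68000 + (V_2 - 10)/62 = 0
Collecting terms: 0.01614 × V_2 = 0.1613  =>  V_2 = 9.991 V
I_R1 = (V_0 - V_1)/R1 = (10 - 0)/82 = 0.122 A
P_R1 = I_R1² × R1 = (0.122)² × 82 = 1.22 W

Final answer: 1.22 W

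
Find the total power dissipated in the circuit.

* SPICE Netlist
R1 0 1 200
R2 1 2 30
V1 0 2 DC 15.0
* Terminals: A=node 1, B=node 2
Nodal analysis, taking node 2 as the 0 V reference.
Source V1 fixes V_0 = 15 V.
KCL at each unknown node (sum of currents leaving = 0; resistances in Ω):
  Node 1: (V_1 - 15)/200 + (V_1 - 0)/30 = 0
Collecting terms: 0.03833 × V_1 = 0.075  =>  V_1 = 1.957 V
Power in each resistor, P = (ΔV)²/R:
  P_R1 = (15 - 1.957)²/200 = 0.8507 W
  P_R2 = (1.957 - 0)²/30 = 0.1276 W
P_total = P_R1 + P_R2 = 0.9783 W

Final answer: 0.9783 W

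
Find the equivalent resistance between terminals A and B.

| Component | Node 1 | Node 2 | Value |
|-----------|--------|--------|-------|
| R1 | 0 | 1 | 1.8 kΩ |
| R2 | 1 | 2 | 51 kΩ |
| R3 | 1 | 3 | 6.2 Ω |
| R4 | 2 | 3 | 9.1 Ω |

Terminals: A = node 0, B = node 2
Reduce the network between node 0 (A) and node 2 (B) by series/parallel combination:
  Rs1 = R3 + R4 (series, joined only at node 3) = 6.2 + 9.1 = 15.3 Ω
  Rp1 = R2 ‖ Rs1 (parallel, both between nodes 1 and 2) = 1/(1/51000 + 1/15.3) = 15.3 Ω
  Rs2 = R1 + Rp1 (series, joined only at node 1) = 1800 + 15.3 = 1815 Ω
R_eq = 1.815 kΩ

Final answer: 1.815 kΩ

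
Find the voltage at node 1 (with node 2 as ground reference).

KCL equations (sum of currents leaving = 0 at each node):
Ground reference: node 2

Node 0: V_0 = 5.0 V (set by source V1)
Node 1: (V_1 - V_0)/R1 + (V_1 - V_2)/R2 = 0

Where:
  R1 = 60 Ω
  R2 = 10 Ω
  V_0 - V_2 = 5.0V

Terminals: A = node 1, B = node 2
Nodal analysis, taking node 2 as the 0 V reference.
Source V1 fixes V_0 = 5 V.
KCL at each unknown node (sum of currents leaving = 0; resistances in Ω):
  Node 1: (V_1 - 5)/60 + (V_1 - 0)/10 = 0
Collecting terms: 0.1167 × V_1 = 0.08333  =>  V_1 = 0.7143 V
The requested potential is V_1 = 0.7143 V.

Final answer: V_1 = 0.7143 V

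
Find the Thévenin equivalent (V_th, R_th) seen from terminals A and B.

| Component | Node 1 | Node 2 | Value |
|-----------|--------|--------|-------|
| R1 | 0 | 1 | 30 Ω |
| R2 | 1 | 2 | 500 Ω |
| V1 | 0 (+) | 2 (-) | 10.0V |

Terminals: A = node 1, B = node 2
Step 1 — V_th is the open-circuit voltage V_A - V_B (nothing connected across the terminals).
Nodal analysis, taking node 2 as the 0 V reference.
Source V1 fixes V_0 = 10 V.
KCL at each unknown node (sum of currents leaving = 0; resistances in Ω):
  Node 1: (V_1 - 10)/30 + (V_1 - 0)/500 = 0
Collecting terms: 0.03533 × V_1 = 0.3333  =>  V_1 = 9.434 V
V_th = V_1 - V_2 = 9.434 - 0 = 9.434 V
Step 2 — R_th: zero the source — replace V1 by a short circuit (node 2 merges into node 0) — and find the resistance seen between A (node 1) and B (node 0).
Reduce the network between node 1 (A) and node 0 (B) by series/parallel combination:
  Rp1 = R1 ‖ R2 (parallel, both between nodes 0 and 1) = 1/(1/30 + 1/500) = 28.3 Ω
R_th = 28.3 Ω

Final answer: V_th = 9.434 V, R_th = 28.3 Ω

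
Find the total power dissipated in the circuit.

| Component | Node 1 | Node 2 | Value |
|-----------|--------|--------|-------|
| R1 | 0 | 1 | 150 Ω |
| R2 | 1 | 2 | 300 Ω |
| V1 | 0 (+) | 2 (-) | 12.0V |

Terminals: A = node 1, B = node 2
Nodal analysis, taking node 2 as the 0 V reference.
Source V1 fixes V_0 = 12 V.
KCL at each unknown node (sum of currents leaving = 0; resistances in Ω):
  Node 1: (V_1 - 12)/150 + (V_1 - 0)/300 = 0
Collecting terms: 0.01 × V_1 = 0.08  =>  V_1 = 8 V
Power in each resistor, P = (ΔV)²/R:
  P_R1 = (12 - 8)²/150 = 0.1067 W
  P_R2 = (8 - 0)²/300 = 0.2133 W
P_total = P_R1 + P_R2 = 0.32 W

Final answer: 0.32 W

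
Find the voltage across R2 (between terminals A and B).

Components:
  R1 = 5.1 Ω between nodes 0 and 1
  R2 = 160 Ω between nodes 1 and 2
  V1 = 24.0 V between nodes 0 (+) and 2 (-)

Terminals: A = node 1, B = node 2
R1 and R2 are in series across V1 (node 0 → node 1 → node 2), and the output A–B is taken across R2, so this is a voltage divider.
Series current: I = V1/(R1 + R2) = 24/(5.1 + 160) = 24/165.1 = 0.1454 A
V_R2 = I × R2 = V1 × R2/(R1 + R2) = 24 × 160/165.1 = 23.26 V

Final answer: 23.26 V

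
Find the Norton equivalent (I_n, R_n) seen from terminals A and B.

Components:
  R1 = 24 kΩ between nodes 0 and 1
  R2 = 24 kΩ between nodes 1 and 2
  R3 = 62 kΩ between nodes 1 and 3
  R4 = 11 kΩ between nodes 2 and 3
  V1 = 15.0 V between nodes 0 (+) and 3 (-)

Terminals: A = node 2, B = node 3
Find the Thévenin equivalent first; then I_n = V_th/R_th and R_n = R_th.
Step 1 — V_th is the open-circuit voltage V_A - V_B (nothing connected across the terminals).
Nodal analysis, taking node 3 as the 0 V reference.
Source V1 fixes V_0 = 15 V.
KCL at each unknown node (sum of currents leaving = 0; resistances in Ω):
  Node 1: (V_1 - 15)/24000 + (V_1 - V_2)/24000 + (V_1 - 0)/62000 = 0
  Node 2: (V_2 - V_1)/24000 + (V_2 - 0)/11000 = 0
Collecting terms (coefficients in siemens):
  0.00009946·V_1 - 0.00004167·V_2 = 0.000625
  0.0001326·V_2 - 0.00004167·V_1 = 0
Determinant D = (0.00009946)(0.0001326) - (-0.00004167)(-0.00004167) = 0.00000001145
V_1 = [(0.000625)(0.0001326) - (-0.00004167)(0)]/D = 7.237 V
V_2 = [(0.00009946)(0) - (0.000625)(-0.00004167)]/D = 2.274 V
V_th = V_2 - V_3 = 2.274 - 0 = 2.274 V
Step 2 — R_th: zero the source — replace V1 by a short circuit (node 3 merges into node 0) — and find the resistance seen between A (node 2) and B (node 0).
Reduce the network between node 2 (A) and node 0 (B) by series/parallel combination:
  Rp1 = R1 ‖ R3 (parallel, both between nodes 0 and 1) = 1/(1/24000 + 1/62000) = 17300 Ω
  Rs1 = R2 + Rp1 (series, joined only at node 1) = 24000 + 17300 = 41300 Ω
  Rp2 = R4 ‖ Rs1 (parallel, both between nodes 0 and 2) = 1/(1/11000 + 1/41300) = 8687 Ω
R_th = 8.687 kΩ
I_n = V_th/R_th = 2.274/8687 = 0.0002618 A, and R_n = R_th = 8.687 kΩ

Final answer: I_n = 0.0002618 A, R_n = 8.687 kΩ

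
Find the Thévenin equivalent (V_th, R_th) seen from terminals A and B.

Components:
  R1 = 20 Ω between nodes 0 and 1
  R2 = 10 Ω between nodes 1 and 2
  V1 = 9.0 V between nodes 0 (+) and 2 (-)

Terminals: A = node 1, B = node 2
Step 1 — V_th is the open-circuit voltage V_A - V_B (nothing connected across the terminals).
Nodal analysis, taking node 2 as the 0 V reference.
Source V1 fixes V_0 = 9 V.
KCL at each unknown node (sum of currents leaving = 0; resistances in Ω):
  Node 1: (V_1 - 9)/20 + (V_1 - 0)/10 = 0
Collecting terms: 0.15 × V_1 = 0.45  =>  V_1 = 3 V
V_th = V_1 - V_2 = 3 - 0 = 3 V
Step 2 — R_th: zero the source — replace V1 by a short circuit (node 2 merges into node 0) — and find the resistance seen between A (node 1) and B (node 0).
Reduce the network between node 1 (A) and node 0 (B) by series/parallel combination:
  Rp1 = R1 ‖ R2 (parallel, both between nodes 0 and 1) = 1/(1/20 + 1/10) = 6.667 Ω
R_th = 6.667 Ω

Final answer: V_th = 3 V, R_th = 6.667 Ω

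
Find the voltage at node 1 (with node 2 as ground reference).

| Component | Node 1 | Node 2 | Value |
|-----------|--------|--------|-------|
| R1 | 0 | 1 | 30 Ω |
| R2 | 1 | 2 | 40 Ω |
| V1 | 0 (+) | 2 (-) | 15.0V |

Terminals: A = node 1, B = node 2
Nodal analysis, taking node 2 as the 0 V reference.
Source V1 fixes V_0 = 15 V.
KCL at each unknown node (sum of currents leaving = 0; resistances in Ω):
  Node 1: (V_1 - 15)/30 + (V_1 - 0)/40 = 0
Collecting terms: 0.05833 × V_1 = 0.5  =>  V_1 = 8.571 V
The requested potential is V_1 = 8.571 V.

Final answer: V_1 = 8.571 V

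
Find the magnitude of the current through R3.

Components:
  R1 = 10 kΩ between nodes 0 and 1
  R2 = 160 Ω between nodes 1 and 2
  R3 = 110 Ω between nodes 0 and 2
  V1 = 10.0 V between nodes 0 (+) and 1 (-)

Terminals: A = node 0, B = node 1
Nodal analysis, taking node 1 as the 0 V reference.
Source V1 fixes V_0 = 10 V.
KCL at each unknown node (sum of currents leaving = 0; resistances in Ω):
  Node 2: (V_2 - 0)/160 + (V_2 - 10)/110 = 0
Collecting terms: 0.01534 × V_2 = 0.09091  =>  V_2 = 5.926 V
I_R3 = (V_0 - V_2)/R3 = (10 - 5.926)/110 = 0.03704 A
|I_R3| = 0.03704 A

Final answer: |I_R3| = 0.03704 A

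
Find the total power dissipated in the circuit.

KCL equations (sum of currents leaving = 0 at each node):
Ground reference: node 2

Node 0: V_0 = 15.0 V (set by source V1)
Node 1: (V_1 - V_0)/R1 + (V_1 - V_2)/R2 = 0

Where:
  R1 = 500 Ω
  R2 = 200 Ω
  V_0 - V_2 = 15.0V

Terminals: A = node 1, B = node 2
Nodal analysis, taking node 2 as the 0 V reference.
Source V1 fixes V_0 = 15 V.
KCL at each unknown node (sum of currents leaving = 0; resistances in Ω):
  Node 1: (V_1 - 15)/500 + (V_1 - 0)/200 = 0
Collecting terms: 0.007 × V_1 = 0.03  =>  V_1 = 4.286 V
Power in each resistor, P = (ΔV)²/R:
  P_R1 = (15 - 4.286)²/500 = 0.2296 W
  P_R2 = (4.286 - 0)²/200 = 0.09184 W
P_total = P_R1 + P_R2 = 0.3214 W

Final answer: 0.3214 W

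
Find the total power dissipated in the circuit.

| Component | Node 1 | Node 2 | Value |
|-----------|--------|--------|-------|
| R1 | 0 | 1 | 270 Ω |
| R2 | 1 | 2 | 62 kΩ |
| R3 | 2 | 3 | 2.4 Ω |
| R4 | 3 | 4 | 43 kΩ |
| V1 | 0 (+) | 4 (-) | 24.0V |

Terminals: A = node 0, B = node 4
Nodal analysis, taking node 4 as the 0 V reference.
Source V1 fixes V_0 = 24 V.
KCL at each unknown node (sum of currents leaving = 0; resistances in Ω):
  Node 1: (V_1 - 24)/270 + (V_1 - V_2)/62000 = 0
  Node 2: (V_2 - V_1)/62000 + (V_2 - V_3)/2.4 = 0
  Node 3: (V_3 - V_2)/2.4 + (V_3 - 0)/43000 = 0
Collecting terms (coefficients in siemens):
  0.00372·V_1 - 0.00001613·V_2 = 0.08889
  0.4167·V_2 - 0.00001613·V_1 - 0.4167·V_3 = 0
  0.4167·V_3 - 0.4167·V_2 = 0
Solving these 3 simultaneous equations (Gaussian elimination) gives:
  V_1 = 23.94 V, V_2 = 9.804 V, V_3 = 9.803 V
Power in each resistor, P = (ΔV)²/R:
  P_R1 = (24 - 23.94)²/270 = 0.00001403 W
  P_R2 = (23.94 - 9.804)²/62000 = 0.003222 W
  P_R3 = (9.804 - 9.803)²/2.4 = 0.0000001247 W
  P_R4 = (9.803 - 0)²/43000 = 0.002235 W
P_total = P_R1 + P_R2 + P_R3 + P_R4 = 0.005472 W

Final answer: 0.005472 W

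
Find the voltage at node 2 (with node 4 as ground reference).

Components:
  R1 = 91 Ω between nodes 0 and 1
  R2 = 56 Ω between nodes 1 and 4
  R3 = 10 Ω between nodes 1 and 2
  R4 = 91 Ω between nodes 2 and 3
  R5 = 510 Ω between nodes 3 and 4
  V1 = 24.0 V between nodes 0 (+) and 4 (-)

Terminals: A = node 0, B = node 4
Nodal analysis, taking node 4 as the 0 V reference.
Source V1 fixes V_0 = 24 V.
KCL at each unknown node (sum of currents leaving = 0; resistances in Ω):
  Node 1: (V_1 - 24)/91 + (V_1 - 0)/56 + (V_1 - V_2)/10 = 0
  Node 2: (V_2 - V_1)/10 + (V_2 - V_3)/91 = 0
  Node 3: (V_3 - V_2)/91 + (V_3 - 0)/510 = 0
Collecting terms (coefficients in siemens):
  0.1288·V_1 - 0.1·V_2 = 0.2637
  0.111·V_2 - 0.1·V_1 - 0.01099·V_3 = 0
  0.01295·V_3 - 0.01099·V_2 = 0
Solving these 3 simultaneous equations (Gaussian elimination) gives:
  V_1 = 8.652 V, V_2 = 8.51 V, V_3 = 7.222 V
The requested potential is V_2 = 8.51 V.

Final answer: V_2 = 8.51 V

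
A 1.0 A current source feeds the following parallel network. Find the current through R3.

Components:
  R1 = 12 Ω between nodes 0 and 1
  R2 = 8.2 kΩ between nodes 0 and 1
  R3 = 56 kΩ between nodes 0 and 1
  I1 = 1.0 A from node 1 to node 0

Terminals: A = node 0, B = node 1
All resistors sit directly between nodes 0 and 1, so they are in parallel and share one voltage V; the full source current 1 A splits among them.
1/R_par = 1/12 + 1/8200 + 1/56000 = 0.08347 S  =>  R_par = 11.98 Ω
V = I × R_par = 1 × 11.98 = 11.98 V
I_R3 = V/R3 = 11.98/56000 = 0.0002139 A

Final answer: 0.0002139 A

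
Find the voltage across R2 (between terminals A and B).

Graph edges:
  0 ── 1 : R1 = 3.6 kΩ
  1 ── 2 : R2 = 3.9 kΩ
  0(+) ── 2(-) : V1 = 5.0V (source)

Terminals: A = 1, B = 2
R1 and R2 are in series across V1 (node 0 → node 1 → node 2), and the output A–B is taken across R2, so this is a voltage divider.
Series current: I = V1/(R1 + R2) = 5/(3600 + 3900) = 5/7500 = 0.0006667 A
V_R2 = I × R2 = V1 × R2/(R1 + R2) = 5 × 3900/7500 = 2.6 V

Final answer: 2.6 V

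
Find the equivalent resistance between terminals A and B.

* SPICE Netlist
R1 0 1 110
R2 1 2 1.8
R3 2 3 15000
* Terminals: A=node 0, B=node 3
Reduce the network between node 0 (A) and node 3 (B) by series/parallel combination:
  Rs1 = R1 + R2 (series, joined only at node 1) = 110 + 1.8 = 111.8 Ω
  Rs2 = R3 + Rs1 (series, joined only at node 2) = 15000 + 111.8 = 15110 Ω
R_eq = 15.11 kΩ

Final answer: 15.11 kΩ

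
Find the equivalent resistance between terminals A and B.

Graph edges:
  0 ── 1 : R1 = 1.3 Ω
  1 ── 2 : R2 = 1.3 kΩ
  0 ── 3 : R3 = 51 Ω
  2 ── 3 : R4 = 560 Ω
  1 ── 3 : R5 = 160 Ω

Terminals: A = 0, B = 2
The network is not a plain series/parallel combination. Inject a 1 A test current into terminal A (node 0) and return it from terminal B (node 2); then R_eq = V_A / (1 A).
Nodal analysis, taking node 2 as the 0 V reference.
Current source I_test pushes 1 A into node 0 and draws it out of node 2.
KCL at each unknown node (sum of currents leaving = 0; resistances in Ω):
  Node 0: (V_0 - V_1)/1.3 + (V_0 - V_3)/51 - 1 = 0
  Node 1: (V_1 - V_0)/1.3 + (V_1 - 0)/1300 + (V_1 - V_3)/160 = 0
  Node 3: (V_3 - V_0)/51 + (V_3 - V_1)/160 + (V_3 - 0)/560 = 0
Collecting terms (coefficients in siemens):
  0.7888·V_0 - 0.7692·V_1 - 0.01961·V_3 = 1
  0.7762·V_1 - 0.7692·V_0 - 0.00625·V_3 = 0
  0.02764·V_3 - 0.01961·V_0 - 0.00625·V_1 = 0
Solving these 3 simultaneous equations (Gaussian elimination) gives:
  V_0 = 410.2 V, V_1 = 409.6 V, V_3 = 383.6 V
R_eq = V_0 / 1 A = 410.2 Ω

Final answer: 410.2 Ω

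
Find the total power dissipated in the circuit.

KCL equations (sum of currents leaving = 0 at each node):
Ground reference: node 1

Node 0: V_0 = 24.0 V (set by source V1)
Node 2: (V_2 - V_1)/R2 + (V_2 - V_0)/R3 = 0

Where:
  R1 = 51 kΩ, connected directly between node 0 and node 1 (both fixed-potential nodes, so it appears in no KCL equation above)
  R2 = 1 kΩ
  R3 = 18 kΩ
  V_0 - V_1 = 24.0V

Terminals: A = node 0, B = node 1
Nodal analysis, taking node 1 as the 0 V reference.
Source V1 fixes V_0 = 24 V.
KCL at each unknown node (sum of currents leaving = 0; resistances in Ω):
  Node 2: (V_2 - 0)/1000 + (V_2 - 24)/18000 = 0
Collecting terms: 0.001056 × V_2 = 0.001333  =>  V_2 = 1.263 V
Power in each resistor, P = (ΔV)²/R:
  P_R1 = (24 - 0)²/51000 = 0.01129 W
  P_R2 = (0 - 1.263)²/1000 = 0.001596 W
  P_R3 = (24 - 1.263)²/18000 = 0.02872 W
P_total = P_R1 + P_R2 + P_R3 = 0.04161 W

Final answer: 0.04161 W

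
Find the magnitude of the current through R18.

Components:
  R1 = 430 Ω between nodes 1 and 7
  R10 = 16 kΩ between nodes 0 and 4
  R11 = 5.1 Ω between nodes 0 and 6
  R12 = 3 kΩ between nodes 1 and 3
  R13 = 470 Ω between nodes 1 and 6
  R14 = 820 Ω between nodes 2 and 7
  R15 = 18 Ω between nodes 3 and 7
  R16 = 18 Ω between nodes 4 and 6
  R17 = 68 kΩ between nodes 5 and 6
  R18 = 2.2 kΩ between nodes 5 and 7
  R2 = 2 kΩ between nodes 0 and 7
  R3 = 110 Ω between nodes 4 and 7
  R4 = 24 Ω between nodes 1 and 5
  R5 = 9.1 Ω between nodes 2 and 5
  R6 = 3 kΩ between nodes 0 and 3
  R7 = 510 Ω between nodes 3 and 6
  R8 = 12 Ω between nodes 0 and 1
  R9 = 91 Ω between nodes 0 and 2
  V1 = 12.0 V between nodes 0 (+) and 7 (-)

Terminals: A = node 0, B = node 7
Nodal analysis, taking node 7 as the 0 V reference.
Source V1 fixes V_0 = 12 V.
KCL at each unknown node (sum of currents leaving = 0; resistances in Ω):
  Node 1: (V_1 - 0)/430 + (V_1 - V_5)/24 + (V_1 - 12)/12 + (V_1 - V_3)/3000 + (V_1 - V_6)/470 = 0
  Node 2: (V_2 - V_5)/9.1 + (V_2 - 12)/91 + (V_2 - 0)/820 = 0
  Node 3: (V_3 - 12)/3000 + (V_3 - V_6)/510 + (V_3 - V_1)/3000 + (V_3 - 0)/18 = 0
  Node 4: (V_4 - 0)/110 + (V_4 - 12)/16000 + (V_4 - V_6)/18 = 0
  Node 5: (V_5 - V_1)/24 + (V_5 - V_2)/9.1 + (V_5 - V_6)/68000 + (V_5 - 0)/2200 = 0
  Node 6: (V_6 - V_3)/510 + (V_6 - 12)/5.1 + (V_6 - V_1)/470 + (V_6 - V_4)/18 + (V_6 - V_5)/68000 = 0
Collecting terms (coefficients in siemens):
  0.1298·V_1 - 0.0003333·V_3 - 0.04167·V_5 - 0.002128·V_6 = 1
  0.1221·V_2 - 0.1099·V_5 = 0.1319
  0.05818·V_3 - 0.0003333·V_1 - 0.001961·V_6 = 0.004
  0.06471·V_4 - 0.05556·V_6 = 0.00075
  0.152·V_5 - 0.04167·V_1 - 0.1099·V_2 - 0.00001471·V_6 = 0
  0.2557·V_6 - 0.002128·V_1 - 0.001961·V_3 - 0.05556·V_4 - 0.00001471·V_5 = 2.353
Solving these 6 simultaneous equations (Gaussian elimination) gives:
  V_1 = 11.51 V, V_2 = 11.22 V, V_3 = 0.5201 V, V_4 = 9.83 V
  V_5 = 11.27 V, V_6 = 11.44 V
I_R18 = (V_5 - V_7)/R18 = (11.27 - 0)/2200 = 0.005121 A
|I_R18| = 0.005121 A

Final answer: |I_R18| = 0.005121 A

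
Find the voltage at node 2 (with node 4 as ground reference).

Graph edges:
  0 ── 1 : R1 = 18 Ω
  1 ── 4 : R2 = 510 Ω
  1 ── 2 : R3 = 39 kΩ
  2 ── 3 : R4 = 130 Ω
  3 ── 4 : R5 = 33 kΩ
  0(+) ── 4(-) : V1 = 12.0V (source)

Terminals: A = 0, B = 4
Nodal analysis, taking node 4 as the 0 V reference.
Source V1 fixes V_0 = 12 V.
KCL at each unknown node (sum of currents leaving = 0; resistances in Ω):
  Node 1: (V_1 - 12)/18 + (V_1 - 0)/510 + (V_1 - V_2)/39000 = 0
  Node 2: (V_2 - V_1)/39000 + (V_2 - V_3)/130 = 0
  Node 3: (V_3 - V_2)/130 + (V_3 - 0)/33000 = 0
Collecting terms (coefficients in siemens):
  0.05754·V_1 - 0.00002564·V_2 = 0.6667
  0.007718·V_2 - 0.00002564·V_1 - 0.007692·V_3 = 0
  0.007723·V_3 - 0.007692·V_2 = 0
Solving these 3 simultaneous equations (Gaussian elimination) gives:
  V_1 = 11.59 V, V_2 = 5.323 V, V_3 = 5.302 V
The requested potential is V_2 = 5.323 V.

Final answer: V_2 = 5.323 V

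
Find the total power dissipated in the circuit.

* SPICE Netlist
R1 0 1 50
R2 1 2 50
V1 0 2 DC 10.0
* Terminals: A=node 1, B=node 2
Nodal analysis, taking node 2 as the 0 V reference.
Source V1 fixes V_0 = 10 V.
KCL at each unknown node (sum of currents leaving = 0; resistances in Ω):
  Node 1: (V_1 - 10)/50 + (V_1 - 0)/50 = 0
Collecting terms: 0.04 × V_1 = 0.2  =>  V_1 = 5 V
Power in each resistor, P = (ΔV)²/R:
  P_R1 = (10 - 5)²/50 = 0.5 W
  P_R2 = (5 - 0)²/50 = 0.5 W
P_total = P_R1 + P_R2 = 1 W

Final answer: 1 W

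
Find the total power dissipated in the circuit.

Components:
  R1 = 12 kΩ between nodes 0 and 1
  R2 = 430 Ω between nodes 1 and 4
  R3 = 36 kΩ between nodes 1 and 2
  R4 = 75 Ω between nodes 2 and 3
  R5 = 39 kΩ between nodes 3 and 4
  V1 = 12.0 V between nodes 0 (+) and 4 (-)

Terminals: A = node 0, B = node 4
Nodal analysis, taking node 4 as the 0 V reference.
Source V1 fixes V_0 = 12 V.
KCL at each unknown node (sum of currents leaving = 0; resistances in Ω):
  Node 1: (V_1 - 12)/12000 + (V_1 - 0)/430 + (V_1 - V_2)/36000 = 0
  Node 2: (V_2 - V_1)/36000 + (V_2 - V_3)/75 = 0
  Node 3: (V_3 - V_2)/75 + (V_3 - 0)/39000 = 0
Collecting terms (coefficients in siemens):
  0.002437·V_1 - 0.00002778·V_2 = 0.001
  0.01336·V_2 - 0.00002778·V_1 - 0.01333·V_3 = 0
  0.01336·V_3 - 0.01333·V_2 = 0
Solving these 3 simultaneous equations (Gaussian elimination) gives:
  V_1 = 0.4128 V, V_2 = 0.2149 V, V_3 = 0.2145 V
Power in each resistor, P = (ΔV)²/R:
  P_R1 = (12 - 0.4128)²/12000 = 0.01119 W
  P_R2 = (0.4128 - 0)²/430 = 0.0003964 W
  P_R3 = (0.4128 - 0.2149)²/36000 = 0.000001089 W
  P_R4 = (0.2149 - 0.2145)²/75 = 0.000000002268 W
  P_R5 = (0.2145 - 0)²/39000 = 0.000001179 W
P_total = P_R1 + P_R2 + P_R3 + P_R4 + P_R5 = 0.01159 W

Final answer: 0.01159 W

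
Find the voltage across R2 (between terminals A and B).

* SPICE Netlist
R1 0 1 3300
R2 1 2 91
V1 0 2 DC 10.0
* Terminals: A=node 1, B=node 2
R1 and R2 are in series across V1 (node 0 → node 1 → node 2), and the output A–B is taken across R2, so this is a voltage divider.
Series current: I = V1/(R1 + R2) = 10/(3300 + 91) = 10/3391 = 0.002949 A
V_R2 = I × R2 = V1 × R2/(R1 + R2) = 10 × 91/3391 = 0.2684 V

Final answer: 0.2684 V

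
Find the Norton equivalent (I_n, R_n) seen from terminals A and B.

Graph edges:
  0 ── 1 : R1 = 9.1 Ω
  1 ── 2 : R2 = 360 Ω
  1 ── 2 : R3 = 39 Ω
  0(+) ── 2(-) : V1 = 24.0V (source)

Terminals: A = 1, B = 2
Find the Thévenin equivalent first; then I_n = V_th/R_th and R_n = R_th.
Step 1 — V_th is the open-circuit voltage V_A - V_B (nothing connected across the terminals).
Nodal analysis, taking node 2 as the 0 V reference.
Source V1 fixes V_0 = 24 V.
KCL at each unknown node (sum of currents leaving = 0; resistances in Ω):
  Node 1: (V_1 - 24)/9.1 + (V_1 - 0)/360 + (V_1 - 0)/39 = 0
Collecting terms: 0.1383 × V_1 = 2.637  =>  V_1 = 19.07 V
V_th = V_1 - V_2 = 19.07 - 0 = 19.07 V
Step 2 — R_th: zero the source — replace V1 by a short circuit (node 2 merges into node 0) — and find the resistance seen between A (node 1) and B (node 0).
Reduce the network between node 1 (A) and node 0 (B) by series/parallel combination:
  Rp1 = R1 ‖ R2 ‖ R3 (parallel, all between nodes 0 and 1) = 1/(1/9.1 + 1/360 + 1/39) = 7.23 Ω
R_th = 7.23 Ω
I_n = V_th/R_th = 19.07/7.23 = 2.637 A, and R_n = R_th = 7.23 Ω

Final answer: I_n = 2.637 A, R_n = 7.23 Ω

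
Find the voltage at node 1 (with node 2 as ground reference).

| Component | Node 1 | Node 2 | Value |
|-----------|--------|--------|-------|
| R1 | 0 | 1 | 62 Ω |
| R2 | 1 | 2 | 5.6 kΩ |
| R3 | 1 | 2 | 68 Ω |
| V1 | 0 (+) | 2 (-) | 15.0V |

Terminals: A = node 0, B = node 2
Nodal analysis, taking node 2 as the 0 V reference.
Source V1 fixes V_0 = 15 V.
KCL at each unknown node (sum of currents leaving = 0; resistances in Ω):
  Node 1: (V_1 - 15)/62 + (V_1 - 0)/5600 + (V_1 - 0)/68 = 0
Collecting terms: 0.03101 × V_1 = 0.2419  =>  V_1 = 7.801 V
The requested potential is V_1 = 7.801 V.

Final answer: V_1 = 7.801 V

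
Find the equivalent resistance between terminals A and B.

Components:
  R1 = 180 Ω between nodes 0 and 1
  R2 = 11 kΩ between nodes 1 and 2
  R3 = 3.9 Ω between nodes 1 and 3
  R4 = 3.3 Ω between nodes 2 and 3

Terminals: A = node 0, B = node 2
Reduce the network between node 0 (A) and node 2 (B) by series/parallel combination:
  Rs1 = R3 + R4 (series, joined only at node 3) = 3.9 + 3.3 = 7.2 Ω
  Rp1 = R2 ‖ Rs1 (parallel, both between nodes 1 and 2) = 1/(1/11000 + 1/7.2) = 7.195 Ω
  Rs2 = R1 + Rp1 (series, joined only at node 1) = 180 + 7.195 = 187.2 Ω
R_eq = 187.2 Ω

Final answer: 187.2 Ω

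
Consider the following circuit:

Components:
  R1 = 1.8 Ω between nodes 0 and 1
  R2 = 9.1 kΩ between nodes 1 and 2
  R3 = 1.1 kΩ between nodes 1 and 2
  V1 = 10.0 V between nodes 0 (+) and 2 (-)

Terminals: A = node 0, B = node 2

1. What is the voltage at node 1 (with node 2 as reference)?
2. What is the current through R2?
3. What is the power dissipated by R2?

Nodal analysis, taking node 2 as the 0 V reference.
Source V1 fixes V_0 = 10 V.
KCL at each unknown node (sum of currents leaving = 0; resistances in Ω):
  Node 1: (V_1 - 10)/1.8 + (V_1 - 0)/9100 + (V_1 - 0)/1100 = 0
Collecting terms: 0.5566 × V_1 = 5.556  =>  V_1 = 9.982 V
Part 1:
  Read off the nodal solution: V_1 = 9.982 V
Part 2:
  I_R2 = (V_1 - V_2)/R2 = (9.982 - 0)/9100 = 0.001097 A
  Magnitude: I_R2 = 0.001097 A
Part 3:
  I_R2 = (V_1 - V_2)/R2 = (9.982 - 0)/9100 = 0.001097 A
  P_R2 = I_R2² × R2 = (0.001097)² × 9100 = 0.01095 W

Final answers:
1. V_1 = 9.982 V
2. I_R2 = 0.001097 A
3. P_R2 = 0.01095 W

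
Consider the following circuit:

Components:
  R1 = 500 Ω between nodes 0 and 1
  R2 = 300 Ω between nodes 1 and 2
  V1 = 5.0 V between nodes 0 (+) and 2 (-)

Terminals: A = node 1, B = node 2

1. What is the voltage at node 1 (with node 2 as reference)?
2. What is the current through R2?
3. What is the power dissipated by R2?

Nodal analysis, taking node 2 as the 0 V reference.
Source V1 fixes V_0 = 5 V.
KCL at each unknown node (sum of currents leaving = 0; resistances in Ω):
  Node 1: (V_1 - 5)/500 + (V_1 - 0)/300 = 0
Collecting terms: 0.005333 × V_1 = 0.01  =>  V_1 = 1.875 V
Part 1:
  Read off the nodal solution: V_1 = 1.875 V
Part 2:
  I_R2 = (V_1 - V_2)/R2 = (1.875 - 0)/300 = 0.00625 A
  Magnitude: I_R2 = 0.00625 A
Part 3:
  I_R2 = (V_1 - V_2)/R2 = (1.875 - 0)/300 = 0.00625 A
  P_R2 = I_R2² × R2 = (0.00625)² × 300 = 0.01172 W

Final answers:
1. V_1 = 1.875 V
2. I_R2 = 0.00625 A
3. P_R2 = 0.01172 W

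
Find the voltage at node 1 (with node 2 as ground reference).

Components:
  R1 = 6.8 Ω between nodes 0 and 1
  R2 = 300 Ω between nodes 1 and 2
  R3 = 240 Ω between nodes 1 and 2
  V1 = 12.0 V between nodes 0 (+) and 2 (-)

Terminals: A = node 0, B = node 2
Nodal analysis, taking node 2 as the 0 V reference.
Source V1 fixes V_0 = 12 V.
KCL at each unknown node (sum of currents leaving = 0; resistances in Ω):
  Node 1: (V_1 - 12)/6.8 + (V_1 - 0)/300 + (V_1 - 0)/240 = 0
Collecting terms: 0.1546 × V_1 = 1.765  =>  V_1 = 11.42 V
The requested potential is V_1 = 11.42 V.

Final answer: V_1 = 11.42 V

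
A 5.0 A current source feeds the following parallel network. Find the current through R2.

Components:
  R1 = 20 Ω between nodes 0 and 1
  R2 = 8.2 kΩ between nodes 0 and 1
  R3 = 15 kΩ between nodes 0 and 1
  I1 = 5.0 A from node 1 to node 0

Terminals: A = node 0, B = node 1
All resistors sit directly between nodes 0 and 1, so they are in parallel and share one voltage V; the full source current 5 A splits among them.
1/R_par = 1/20 + 1/8200 + 1/15000 = 0.05019 S  =>  R_par = 19.92 Ω
V = I × R_par = 5 × 19.92 = 99.62 V
I_R2 = V/R2 = 99.62/8200 = 0.01215 A

Final answer: 0.01215 A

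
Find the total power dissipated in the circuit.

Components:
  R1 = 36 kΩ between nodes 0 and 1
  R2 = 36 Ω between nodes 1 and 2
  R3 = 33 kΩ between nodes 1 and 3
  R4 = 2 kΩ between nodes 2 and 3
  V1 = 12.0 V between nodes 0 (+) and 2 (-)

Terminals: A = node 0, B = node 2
Nodal analysis, taking node 2 as the 0 V reference.
Source V1 fixes V_0 = 12 V.
KCL at each unknown node (sum of currents leaving = 0; resistances in Ω):
  Node 1: (V_1 - 12)/36000 + (V_1 - 0)/36 + (V_1 - V_3)/33000 = 0
  Node 3: (V_3 - V_1)/33000 + (V_3 - 0)/2000 = 0
Collecting terms (coefficients in siemens):
  0.02784·V_1 - 0.0000303·V_3 = 0.0003333
  0.0005303·V_3 - 0.0000303·V_1 = 0
Determinant D = (0.02784)(0.0005303) - (-0.0000303)(-0.0000303) = 0.00001476
V_1 = [(0.0003333)(0.0005303) - (-0.0000303)(0)]/D = 0.01198 V
V_3 = [(0.02784)(0) - (0.0003333)(-0.0000303)]/D = 0.0006843 V
Power in each resistor, P = (ΔV)²/R:
  P_R1 = (12 - 0.01198)²/36000 = 0.003992 W
  P_R2 = (0.01198 - 0)²/36 = 0.000003984 W
  P_R3 = (0.01198 - 0.0006843)²/33000 = 0.000000003863 W
  P_R4 = (0 - 0.0006843)²/2000 = 0.0000000002342 W
P_total = P_R1 + P_R2 + P_R3 + P_R4 = 0.003996 W

Final answer: 0.003996 W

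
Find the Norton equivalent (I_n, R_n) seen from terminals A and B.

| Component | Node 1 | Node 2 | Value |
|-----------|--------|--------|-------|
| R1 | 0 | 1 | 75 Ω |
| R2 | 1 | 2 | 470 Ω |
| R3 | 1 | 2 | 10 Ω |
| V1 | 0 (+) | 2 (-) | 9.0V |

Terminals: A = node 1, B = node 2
Find the Thévenin equivalent first; then I_n = V_th/R_th and R_n = R_th.
Step 1 — V_th is the open-circuit voltage V_A - V_B (nothing connected across the terminals).
Nodal analysis, taking node 2 as the 0 V reference.
Source V1 fixes V_0 = 9 V.
KCL at each unknown node (sum of currents leaving = 0; resistances in Ω):
  Node 1: (V_1 - 9)/75 + (V_1 - 0)/470 + (V_1 - 0)/10 = 0
Collecting terms: 0.1155 × V_1 = 0.12  =>  V_1 = 1.039 V
V_th = V_1 - V_2 = 1.039 - 0 = 1.039 V
Step 2 — R_th: zero the source — replace V1 by a short circuit (node 2 merges into node 0) — and find the resistance seen between A (node 1) and B (node 0).
Reduce the network between node 1 (A) and node 0 (B) by series/parallel combination:
  Rp1 = R1 ‖ R2 ‖ R3 (parallel, all between nodes 0 and 1) = 1/(1/75 + 1/470 + 1/10) = 8.661 Ω
R_th = 8.661 Ω
I_n = V_th/R_th = 1.039/8.661 = 0.12 A, and R_n = R_th = 8.661 Ω

Final answer: I_n = 0.12 A, R_n = 8.661 Ω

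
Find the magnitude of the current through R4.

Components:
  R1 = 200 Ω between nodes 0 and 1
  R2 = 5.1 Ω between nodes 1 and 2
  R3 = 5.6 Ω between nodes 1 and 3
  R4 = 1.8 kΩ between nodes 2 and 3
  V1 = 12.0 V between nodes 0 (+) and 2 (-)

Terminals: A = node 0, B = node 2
Nodal analysis, taking node 2 as the 0 V reference.
Source V1 fixes V_0 = 12 V.
KCL at each unknown node (sum of currents leaving = 0; resistances in Ω):
  Node 1: (V_1 - 12)/200 + (V_1 - 0)/5.1 + (V_1 - V_3)/5.6 = 0
  Node 3: (V_3 - V_1)/5.6 + (V_3 - 0)/1800 = 0
Collecting terms (coefficients in siemens):
  0.3796·V_1 - 0.1786·V_3 = 0.06
  0.1791·V_3 - 0.1786·V_1 = 0
Determinant D = (0.3796)(0.1791) - (-0.1786)(-0.1786) = 0.03612
V_1 = [(0.06)(0.1791) - (-0.1786)(0)]/D = 0.2976 V
V_3 = [(0.3796)(0) - (0.06)(-0.1786)]/D = 0.2966 V
I_R4 = (V_2 - V_3)/R4 = (0 - 0.2966)/1800 = -0.0001648 A
|I_R4| = 0.0001648 A

Final answer: |I_R4| = 0.0001648 A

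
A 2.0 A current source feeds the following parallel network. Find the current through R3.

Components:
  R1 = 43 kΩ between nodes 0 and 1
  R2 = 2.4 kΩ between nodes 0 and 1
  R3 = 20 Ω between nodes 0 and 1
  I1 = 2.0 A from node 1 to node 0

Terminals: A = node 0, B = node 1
All resistors sit directly between nodes 0 and 1, so they are in parallel and share one voltage V; the full source current 2 A splits among them.
1/R_par = 1/43000 + 1/2400 + 1/20 = 0.05044 S  =>  R_par = 19.83 Ω
V = I × R_par = 2 × 19.83 = 39.65 V
I_R3 = V/R3 = 39.65/20 = 1.983 A

Final answer: 1.983 A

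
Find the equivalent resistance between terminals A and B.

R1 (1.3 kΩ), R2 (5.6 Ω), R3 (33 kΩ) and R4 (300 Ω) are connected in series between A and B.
Reduce the network between node 0 (A) and node 4 (B) by series/parallel combination:
  Rs1 = R1 + R2 (series, joined only at node 1) = 1300 + 5.6 = 1306 Ω
  Rs2 = R3 + Rs1 (series, joined only at node 2) = 33000 + 1306 = 34310 Ω
  Rs3 = R4 + Rs2 (series, joined only at node 3) = 300 + 34310 = 34610 Ω
R_eq = 34.61 kΩ

Final answer: 34.61 kΩ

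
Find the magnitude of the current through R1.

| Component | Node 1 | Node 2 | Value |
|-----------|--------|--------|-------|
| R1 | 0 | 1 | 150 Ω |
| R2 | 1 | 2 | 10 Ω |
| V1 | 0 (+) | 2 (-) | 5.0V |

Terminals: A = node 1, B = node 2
Nodal analysis, taking node 2 as the 0 V reference.
Source V1 fixes V_0 = 5 V.
KCL at each unknown node (sum of currents leaving = 0; resistances in Ω):
  Node 1: (V_1 - 5)/150 + (V_1 - 0)/10 = 0
Collecting terms: 0.1067 × V_1 = 0.03333  =>  V_1 = 0.3125 V
I_R1 = (V_0 - V_1)/R1 = (5 - 0.3125)/150 = 0.03125 A
|I_R1| = 0.03125 A

Final answer: |I_R1| = 0.03125 A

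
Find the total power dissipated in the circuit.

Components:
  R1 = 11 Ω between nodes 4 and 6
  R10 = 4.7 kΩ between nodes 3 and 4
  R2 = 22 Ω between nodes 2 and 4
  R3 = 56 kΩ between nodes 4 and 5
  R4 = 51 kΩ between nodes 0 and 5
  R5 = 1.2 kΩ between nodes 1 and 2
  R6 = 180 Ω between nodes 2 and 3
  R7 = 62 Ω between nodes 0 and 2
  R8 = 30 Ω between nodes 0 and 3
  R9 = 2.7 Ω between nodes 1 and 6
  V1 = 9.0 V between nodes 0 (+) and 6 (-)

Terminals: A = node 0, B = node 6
Nodal analysis, taking node 6 as the 0 V reference.
Source V1 fixes V_0 = 9 V.
KCL at each unknown node (sum of currents leaving = 0; resistances in Ω):
  Node 1: (V_1 - V_2)/1200 + (V_1 - 0)/2.7 = 0
  Node 2: (V_2 - V_4)/22 + (V_2 - V_1)/1200 + (V_2 - V_3)/180 + (V_2 - 9)/62 = 0
  Node 3: (V_3 - V_2)/180 + (V_3 - 9)/30 + (V_3 - V_4)/4700 = 0
  Node 4: (V_4 - 0)/11 + (V_4 - V_2)/22 + (V_4 - V_5)/56000 + (V_4 - V_3)/4700 = 0
  Node 5: (V_5 - V_4)/56000 + (V_5 - 9)/51000 = 0
Collecting terms (coefficients in siemens):
  0.3712·V_1 - 0.0008333·V_2 = 0
  0.06797·V_2 - 0.0008333·V_1 - 0.005556·V_3 - 0.04545·V_4 = 0.1452
  0.0391·V_3 - 0.005556·V_2 - 0.0002128·V_4 = 0.3
  0.1366·V_4 - 0.04545·V_2 - 0.0002128·V_3 - 0.00001786·V_5 = 0
  0.00003746·V_5 - 0.00001786·V_4 = 0.0001765
Solving these 5 simultaneous equations (Gaussian elimination) gives:
  V_1 = 0.008126 V, V_2 = 3.62 V, V_3 = 8.193 V, V_4 = 1.218 V
  V_5 = 5.291 V
Power in each resistor, P = (ΔV)²/R:
  P_R1 = (1.218 - 0)²/11 = 0.1349 W
  P_R2 = (3.62 - 1.218)²/22 = 0.2622 W
  P_R3 = (1.218 - 5.291)²/56000 = 0.0002962 W
  P_R4 = (9 - 5.291)²/51000 = 0.0002698 W
  P_R5 = (0.008126 - 3.62)²/1200 = 0.01087 W
  P_R6 = (3.62 - 8.193)²/180 = 0.1162 W
  P_R7 = (9 - 3.62)²/62 = 0.4669 W
  P_R8 = (9 - 8.193)²/30 = 0.02169 W
  P_R9 = (0.008126 - 0)²/2.7 = 0.00002446 W
  P_R10 = (8.193 - 1.218)²/4700 = 0.01035 W
P_total = P_R1 + P_R2 + P_R3 + P_R4 + P_R5 + P_R6 + P_R7 + P_R8 + P_R9 + P_R10 = 1.024 W

Final answer: 1.024 W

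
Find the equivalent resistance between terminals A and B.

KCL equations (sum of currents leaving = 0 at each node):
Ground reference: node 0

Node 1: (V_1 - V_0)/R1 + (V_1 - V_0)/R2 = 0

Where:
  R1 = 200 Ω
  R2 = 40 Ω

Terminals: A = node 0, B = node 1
Reduce the network between node 0 (A) and node 1 (B) by series/parallel combination:
  Rp1 = R1 ‖ R2 (parallel, both between nodes 0 and 1) = 1/(1/200 + 1/40) = 33.33 Ω
R_eq = 33.33 Ω

Final answer: 33.33 Ω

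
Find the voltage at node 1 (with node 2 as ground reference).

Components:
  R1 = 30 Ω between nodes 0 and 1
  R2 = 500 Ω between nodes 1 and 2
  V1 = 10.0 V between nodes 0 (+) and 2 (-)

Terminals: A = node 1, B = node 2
Nodal analysis, taking node 2 as the 0 V reference.
Source V1 fixes V_0 = 10 V.
KCL at each unknown node (sum of currents leaving = 0; resistances in Ω):
  Node 1: (V_1 - 10)/30 + (V_1 - 0)/500 = 0
Collecting terms: 0.03533 × V_1 = 0.3333  =>  V_1 = 9.434 V
The requested potential is V_1 = 9.434 V.

Final answer: V_1 = 9.434 V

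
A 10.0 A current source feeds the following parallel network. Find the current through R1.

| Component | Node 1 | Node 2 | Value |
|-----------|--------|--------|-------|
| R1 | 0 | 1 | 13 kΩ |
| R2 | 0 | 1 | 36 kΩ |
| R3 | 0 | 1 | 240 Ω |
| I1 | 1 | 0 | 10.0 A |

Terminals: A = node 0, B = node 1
All resistors sit directly between nodes 0 and 1, so they are in parallel and share one voltage V; the full source current 10 A splits among them.
1/R_par = 1/13000 + 1/36000 + 1/240 = 0.004271 S  =>  R_par = 234.1 Ω
V = I × R_par = 10 × 234.1 = 2341 V
I_R1 = V/R1 = 2341/13000 = 0.1801 A

Final answer: 0.1801 A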